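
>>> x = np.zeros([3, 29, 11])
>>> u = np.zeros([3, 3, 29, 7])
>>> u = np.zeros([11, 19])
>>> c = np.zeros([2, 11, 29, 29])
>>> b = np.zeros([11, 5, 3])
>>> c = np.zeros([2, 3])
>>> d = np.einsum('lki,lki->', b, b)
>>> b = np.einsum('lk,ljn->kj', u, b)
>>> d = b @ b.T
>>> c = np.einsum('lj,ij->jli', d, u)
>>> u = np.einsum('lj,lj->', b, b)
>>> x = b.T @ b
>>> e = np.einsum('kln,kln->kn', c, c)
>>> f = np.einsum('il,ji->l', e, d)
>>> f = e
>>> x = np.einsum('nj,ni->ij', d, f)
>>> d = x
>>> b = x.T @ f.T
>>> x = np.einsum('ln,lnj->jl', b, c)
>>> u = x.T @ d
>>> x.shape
(11, 19)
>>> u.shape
(19, 19)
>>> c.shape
(19, 19, 11)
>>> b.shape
(19, 19)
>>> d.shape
(11, 19)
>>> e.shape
(19, 11)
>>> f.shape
(19, 11)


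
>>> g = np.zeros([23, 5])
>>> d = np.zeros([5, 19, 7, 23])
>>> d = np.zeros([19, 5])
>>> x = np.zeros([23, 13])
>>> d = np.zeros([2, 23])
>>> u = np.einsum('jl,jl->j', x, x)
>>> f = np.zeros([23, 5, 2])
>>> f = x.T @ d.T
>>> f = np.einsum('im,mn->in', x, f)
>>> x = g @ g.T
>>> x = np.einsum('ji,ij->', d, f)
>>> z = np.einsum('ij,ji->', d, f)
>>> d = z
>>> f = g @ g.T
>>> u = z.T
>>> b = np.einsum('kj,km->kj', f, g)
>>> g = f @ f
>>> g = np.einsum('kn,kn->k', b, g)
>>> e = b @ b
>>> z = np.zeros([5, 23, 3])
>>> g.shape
(23,)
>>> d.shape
()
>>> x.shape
()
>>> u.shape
()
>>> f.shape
(23, 23)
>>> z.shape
(5, 23, 3)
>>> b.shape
(23, 23)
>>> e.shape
(23, 23)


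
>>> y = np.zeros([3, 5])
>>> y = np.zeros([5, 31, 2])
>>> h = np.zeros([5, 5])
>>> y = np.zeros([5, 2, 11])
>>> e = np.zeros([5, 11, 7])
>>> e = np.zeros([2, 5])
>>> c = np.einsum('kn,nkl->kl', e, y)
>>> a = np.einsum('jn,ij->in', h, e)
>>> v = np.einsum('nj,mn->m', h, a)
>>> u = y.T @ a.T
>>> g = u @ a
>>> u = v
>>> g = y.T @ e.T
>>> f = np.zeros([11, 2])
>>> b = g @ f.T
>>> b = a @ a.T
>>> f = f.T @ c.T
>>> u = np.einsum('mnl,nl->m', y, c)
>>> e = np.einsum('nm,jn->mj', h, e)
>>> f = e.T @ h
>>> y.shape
(5, 2, 11)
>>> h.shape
(5, 5)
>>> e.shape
(5, 2)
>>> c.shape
(2, 11)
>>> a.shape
(2, 5)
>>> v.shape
(2,)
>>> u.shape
(5,)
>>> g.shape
(11, 2, 2)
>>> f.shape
(2, 5)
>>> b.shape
(2, 2)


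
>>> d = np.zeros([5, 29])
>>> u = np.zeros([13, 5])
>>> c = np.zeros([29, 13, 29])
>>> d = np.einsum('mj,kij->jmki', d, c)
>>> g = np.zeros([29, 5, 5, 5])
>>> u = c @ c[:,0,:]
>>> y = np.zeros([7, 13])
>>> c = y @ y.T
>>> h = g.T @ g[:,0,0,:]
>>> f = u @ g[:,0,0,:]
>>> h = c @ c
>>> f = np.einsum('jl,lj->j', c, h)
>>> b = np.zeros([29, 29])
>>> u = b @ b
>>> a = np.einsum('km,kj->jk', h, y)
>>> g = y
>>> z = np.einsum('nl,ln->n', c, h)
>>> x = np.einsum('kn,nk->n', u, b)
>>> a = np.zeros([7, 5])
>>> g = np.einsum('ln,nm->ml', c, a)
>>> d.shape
(29, 5, 29, 13)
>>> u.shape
(29, 29)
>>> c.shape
(7, 7)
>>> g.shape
(5, 7)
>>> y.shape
(7, 13)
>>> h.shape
(7, 7)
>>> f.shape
(7,)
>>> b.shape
(29, 29)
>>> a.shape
(7, 5)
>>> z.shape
(7,)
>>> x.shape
(29,)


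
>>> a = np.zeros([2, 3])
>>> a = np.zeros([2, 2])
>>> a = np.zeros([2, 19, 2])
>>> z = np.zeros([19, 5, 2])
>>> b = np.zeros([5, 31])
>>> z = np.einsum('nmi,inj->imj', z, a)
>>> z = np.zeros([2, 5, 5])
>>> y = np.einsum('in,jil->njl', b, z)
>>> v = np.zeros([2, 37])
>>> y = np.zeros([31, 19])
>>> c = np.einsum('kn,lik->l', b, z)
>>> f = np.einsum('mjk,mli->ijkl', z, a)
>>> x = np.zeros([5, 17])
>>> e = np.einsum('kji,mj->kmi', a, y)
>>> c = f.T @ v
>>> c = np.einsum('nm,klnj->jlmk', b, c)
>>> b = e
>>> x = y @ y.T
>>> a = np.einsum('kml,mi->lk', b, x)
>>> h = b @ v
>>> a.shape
(2, 2)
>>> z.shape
(2, 5, 5)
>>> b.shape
(2, 31, 2)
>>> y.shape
(31, 19)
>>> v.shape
(2, 37)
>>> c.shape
(37, 5, 31, 19)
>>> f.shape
(2, 5, 5, 19)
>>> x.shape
(31, 31)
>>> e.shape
(2, 31, 2)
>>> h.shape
(2, 31, 37)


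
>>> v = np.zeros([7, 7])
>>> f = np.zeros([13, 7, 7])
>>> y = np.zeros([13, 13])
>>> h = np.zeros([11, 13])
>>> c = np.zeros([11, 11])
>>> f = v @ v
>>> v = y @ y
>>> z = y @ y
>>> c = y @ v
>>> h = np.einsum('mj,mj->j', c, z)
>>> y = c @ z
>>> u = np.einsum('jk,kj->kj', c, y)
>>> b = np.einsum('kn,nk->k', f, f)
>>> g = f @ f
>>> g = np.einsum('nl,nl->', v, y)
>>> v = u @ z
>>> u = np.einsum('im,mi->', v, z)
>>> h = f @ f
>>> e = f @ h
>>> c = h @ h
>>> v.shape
(13, 13)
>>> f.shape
(7, 7)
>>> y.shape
(13, 13)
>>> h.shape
(7, 7)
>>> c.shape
(7, 7)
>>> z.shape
(13, 13)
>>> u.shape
()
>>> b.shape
(7,)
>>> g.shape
()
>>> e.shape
(7, 7)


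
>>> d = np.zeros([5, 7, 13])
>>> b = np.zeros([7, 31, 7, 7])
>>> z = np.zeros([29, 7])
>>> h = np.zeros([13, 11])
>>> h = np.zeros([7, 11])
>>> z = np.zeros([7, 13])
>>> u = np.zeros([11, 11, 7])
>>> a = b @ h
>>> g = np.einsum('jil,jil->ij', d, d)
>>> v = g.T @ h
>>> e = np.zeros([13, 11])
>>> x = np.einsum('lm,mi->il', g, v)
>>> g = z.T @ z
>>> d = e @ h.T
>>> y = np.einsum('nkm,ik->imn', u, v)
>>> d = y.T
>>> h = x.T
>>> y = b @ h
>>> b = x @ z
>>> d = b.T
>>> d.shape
(13, 11)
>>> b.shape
(11, 13)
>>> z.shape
(7, 13)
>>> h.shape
(7, 11)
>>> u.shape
(11, 11, 7)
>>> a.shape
(7, 31, 7, 11)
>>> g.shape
(13, 13)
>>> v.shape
(5, 11)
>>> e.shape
(13, 11)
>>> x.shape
(11, 7)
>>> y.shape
(7, 31, 7, 11)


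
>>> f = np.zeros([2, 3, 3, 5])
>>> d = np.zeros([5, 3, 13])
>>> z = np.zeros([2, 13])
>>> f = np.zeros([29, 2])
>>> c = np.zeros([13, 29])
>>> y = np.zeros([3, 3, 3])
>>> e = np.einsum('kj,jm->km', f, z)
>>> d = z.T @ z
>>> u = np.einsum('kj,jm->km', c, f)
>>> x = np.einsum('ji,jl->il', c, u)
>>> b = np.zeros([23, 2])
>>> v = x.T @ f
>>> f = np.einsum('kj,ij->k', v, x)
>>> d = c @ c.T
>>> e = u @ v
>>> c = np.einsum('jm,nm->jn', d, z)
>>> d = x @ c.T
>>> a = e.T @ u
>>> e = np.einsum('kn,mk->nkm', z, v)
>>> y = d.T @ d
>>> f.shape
(2,)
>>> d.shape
(29, 13)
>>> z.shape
(2, 13)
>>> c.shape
(13, 2)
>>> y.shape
(13, 13)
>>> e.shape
(13, 2, 2)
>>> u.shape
(13, 2)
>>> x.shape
(29, 2)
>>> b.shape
(23, 2)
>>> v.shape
(2, 2)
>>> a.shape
(2, 2)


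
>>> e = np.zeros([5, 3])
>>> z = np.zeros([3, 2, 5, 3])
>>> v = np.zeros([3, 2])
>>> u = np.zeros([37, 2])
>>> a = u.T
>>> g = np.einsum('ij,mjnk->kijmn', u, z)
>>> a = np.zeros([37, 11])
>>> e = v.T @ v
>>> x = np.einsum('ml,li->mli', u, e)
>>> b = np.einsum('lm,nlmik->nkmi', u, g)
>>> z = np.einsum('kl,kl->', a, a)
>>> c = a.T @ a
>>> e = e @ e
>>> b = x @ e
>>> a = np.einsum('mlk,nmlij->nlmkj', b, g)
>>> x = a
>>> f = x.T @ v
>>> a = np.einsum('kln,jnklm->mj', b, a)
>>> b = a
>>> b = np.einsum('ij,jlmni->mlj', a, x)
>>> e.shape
(2, 2)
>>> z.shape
()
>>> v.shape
(3, 2)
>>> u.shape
(37, 2)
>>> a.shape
(5, 3)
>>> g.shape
(3, 37, 2, 3, 5)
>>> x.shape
(3, 2, 37, 2, 5)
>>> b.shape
(37, 2, 3)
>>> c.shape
(11, 11)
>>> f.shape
(5, 2, 37, 2, 2)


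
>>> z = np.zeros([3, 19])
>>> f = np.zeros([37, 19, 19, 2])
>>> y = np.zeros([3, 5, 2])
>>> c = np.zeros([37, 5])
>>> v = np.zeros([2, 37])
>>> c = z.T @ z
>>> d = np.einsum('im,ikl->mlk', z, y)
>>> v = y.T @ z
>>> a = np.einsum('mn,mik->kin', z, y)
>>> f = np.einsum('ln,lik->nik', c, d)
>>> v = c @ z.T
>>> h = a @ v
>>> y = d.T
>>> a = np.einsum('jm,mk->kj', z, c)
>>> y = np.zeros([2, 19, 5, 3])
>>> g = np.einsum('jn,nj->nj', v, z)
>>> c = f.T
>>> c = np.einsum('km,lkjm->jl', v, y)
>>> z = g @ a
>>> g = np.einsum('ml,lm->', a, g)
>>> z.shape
(3, 3)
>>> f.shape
(19, 2, 5)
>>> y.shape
(2, 19, 5, 3)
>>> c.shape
(5, 2)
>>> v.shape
(19, 3)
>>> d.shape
(19, 2, 5)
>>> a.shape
(19, 3)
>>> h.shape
(2, 5, 3)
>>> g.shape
()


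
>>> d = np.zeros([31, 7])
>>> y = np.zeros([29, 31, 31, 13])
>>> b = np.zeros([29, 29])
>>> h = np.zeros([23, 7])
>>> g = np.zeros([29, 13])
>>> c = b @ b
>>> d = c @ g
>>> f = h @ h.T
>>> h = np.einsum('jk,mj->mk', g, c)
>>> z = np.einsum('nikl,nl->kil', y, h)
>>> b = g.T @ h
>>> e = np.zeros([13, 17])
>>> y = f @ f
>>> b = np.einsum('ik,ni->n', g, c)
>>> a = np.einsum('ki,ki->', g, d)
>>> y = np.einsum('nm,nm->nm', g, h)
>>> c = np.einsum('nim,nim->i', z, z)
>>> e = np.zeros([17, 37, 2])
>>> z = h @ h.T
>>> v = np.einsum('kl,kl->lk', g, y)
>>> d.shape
(29, 13)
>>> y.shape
(29, 13)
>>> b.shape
(29,)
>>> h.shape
(29, 13)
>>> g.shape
(29, 13)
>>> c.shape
(31,)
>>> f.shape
(23, 23)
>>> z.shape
(29, 29)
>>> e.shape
(17, 37, 2)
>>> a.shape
()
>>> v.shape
(13, 29)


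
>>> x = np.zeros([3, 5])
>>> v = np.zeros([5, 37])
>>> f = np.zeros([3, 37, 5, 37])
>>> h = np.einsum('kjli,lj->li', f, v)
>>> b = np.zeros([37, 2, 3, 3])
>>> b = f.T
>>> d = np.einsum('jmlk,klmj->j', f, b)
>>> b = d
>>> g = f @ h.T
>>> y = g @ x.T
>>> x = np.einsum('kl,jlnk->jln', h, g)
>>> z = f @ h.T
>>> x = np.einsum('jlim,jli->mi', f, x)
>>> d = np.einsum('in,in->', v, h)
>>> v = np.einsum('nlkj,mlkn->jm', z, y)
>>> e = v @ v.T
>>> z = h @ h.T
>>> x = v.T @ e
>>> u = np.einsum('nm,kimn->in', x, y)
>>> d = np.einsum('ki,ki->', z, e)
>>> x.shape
(3, 5)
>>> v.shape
(5, 3)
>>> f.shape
(3, 37, 5, 37)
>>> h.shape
(5, 37)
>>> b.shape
(3,)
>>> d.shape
()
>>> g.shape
(3, 37, 5, 5)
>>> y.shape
(3, 37, 5, 3)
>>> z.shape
(5, 5)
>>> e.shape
(5, 5)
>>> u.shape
(37, 3)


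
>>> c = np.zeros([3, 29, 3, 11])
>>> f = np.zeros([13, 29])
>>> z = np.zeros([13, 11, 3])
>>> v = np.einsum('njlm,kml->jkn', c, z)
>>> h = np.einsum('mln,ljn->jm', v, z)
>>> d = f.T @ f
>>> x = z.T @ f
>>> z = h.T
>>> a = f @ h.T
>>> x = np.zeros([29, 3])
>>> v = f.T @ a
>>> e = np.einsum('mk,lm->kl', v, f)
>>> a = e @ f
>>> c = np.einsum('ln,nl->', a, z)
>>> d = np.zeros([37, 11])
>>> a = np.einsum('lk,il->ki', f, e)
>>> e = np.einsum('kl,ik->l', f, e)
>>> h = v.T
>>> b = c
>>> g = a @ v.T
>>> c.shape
()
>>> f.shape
(13, 29)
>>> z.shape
(29, 11)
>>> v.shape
(29, 11)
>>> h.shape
(11, 29)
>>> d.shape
(37, 11)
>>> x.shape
(29, 3)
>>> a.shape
(29, 11)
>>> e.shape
(29,)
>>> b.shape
()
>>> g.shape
(29, 29)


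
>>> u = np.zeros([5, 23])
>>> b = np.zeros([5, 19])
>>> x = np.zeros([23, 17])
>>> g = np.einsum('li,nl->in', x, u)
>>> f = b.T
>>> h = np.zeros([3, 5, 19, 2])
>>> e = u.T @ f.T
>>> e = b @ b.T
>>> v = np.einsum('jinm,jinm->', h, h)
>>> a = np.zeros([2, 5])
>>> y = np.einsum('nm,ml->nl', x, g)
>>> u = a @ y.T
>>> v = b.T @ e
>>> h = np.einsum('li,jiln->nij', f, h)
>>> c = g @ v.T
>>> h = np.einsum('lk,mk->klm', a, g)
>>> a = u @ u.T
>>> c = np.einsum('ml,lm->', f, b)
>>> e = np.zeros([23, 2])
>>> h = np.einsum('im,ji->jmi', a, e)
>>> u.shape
(2, 23)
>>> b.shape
(5, 19)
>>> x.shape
(23, 17)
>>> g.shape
(17, 5)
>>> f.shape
(19, 5)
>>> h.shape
(23, 2, 2)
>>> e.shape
(23, 2)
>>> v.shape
(19, 5)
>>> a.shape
(2, 2)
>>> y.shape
(23, 5)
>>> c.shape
()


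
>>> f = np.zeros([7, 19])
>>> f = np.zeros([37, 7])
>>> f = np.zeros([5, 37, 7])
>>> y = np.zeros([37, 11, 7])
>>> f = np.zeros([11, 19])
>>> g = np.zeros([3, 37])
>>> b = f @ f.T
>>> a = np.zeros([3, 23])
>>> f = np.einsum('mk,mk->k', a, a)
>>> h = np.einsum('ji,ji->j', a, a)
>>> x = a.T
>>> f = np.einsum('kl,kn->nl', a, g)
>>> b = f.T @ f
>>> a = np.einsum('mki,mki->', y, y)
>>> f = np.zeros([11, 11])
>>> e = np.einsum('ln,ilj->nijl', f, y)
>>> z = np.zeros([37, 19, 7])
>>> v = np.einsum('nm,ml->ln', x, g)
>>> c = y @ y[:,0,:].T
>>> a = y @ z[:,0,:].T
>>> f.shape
(11, 11)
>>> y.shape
(37, 11, 7)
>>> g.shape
(3, 37)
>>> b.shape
(23, 23)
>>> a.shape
(37, 11, 37)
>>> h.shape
(3,)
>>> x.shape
(23, 3)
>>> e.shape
(11, 37, 7, 11)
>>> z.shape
(37, 19, 7)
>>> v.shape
(37, 23)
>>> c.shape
(37, 11, 37)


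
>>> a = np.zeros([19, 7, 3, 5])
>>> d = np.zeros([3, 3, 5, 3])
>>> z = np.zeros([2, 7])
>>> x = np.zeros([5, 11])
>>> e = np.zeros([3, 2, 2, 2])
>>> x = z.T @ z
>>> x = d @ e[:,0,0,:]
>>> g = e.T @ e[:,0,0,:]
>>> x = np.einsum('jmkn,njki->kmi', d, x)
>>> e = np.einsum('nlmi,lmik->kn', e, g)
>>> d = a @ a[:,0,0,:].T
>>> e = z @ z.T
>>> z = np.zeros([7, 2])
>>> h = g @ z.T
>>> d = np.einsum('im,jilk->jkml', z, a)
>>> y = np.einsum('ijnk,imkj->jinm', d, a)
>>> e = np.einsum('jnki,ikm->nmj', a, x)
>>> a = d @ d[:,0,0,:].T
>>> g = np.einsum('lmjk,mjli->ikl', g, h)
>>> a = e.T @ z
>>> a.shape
(19, 2, 2)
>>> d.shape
(19, 5, 2, 3)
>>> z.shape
(7, 2)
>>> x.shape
(5, 3, 2)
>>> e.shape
(7, 2, 19)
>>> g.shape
(7, 2, 2)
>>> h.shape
(2, 2, 2, 7)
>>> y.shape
(5, 19, 2, 7)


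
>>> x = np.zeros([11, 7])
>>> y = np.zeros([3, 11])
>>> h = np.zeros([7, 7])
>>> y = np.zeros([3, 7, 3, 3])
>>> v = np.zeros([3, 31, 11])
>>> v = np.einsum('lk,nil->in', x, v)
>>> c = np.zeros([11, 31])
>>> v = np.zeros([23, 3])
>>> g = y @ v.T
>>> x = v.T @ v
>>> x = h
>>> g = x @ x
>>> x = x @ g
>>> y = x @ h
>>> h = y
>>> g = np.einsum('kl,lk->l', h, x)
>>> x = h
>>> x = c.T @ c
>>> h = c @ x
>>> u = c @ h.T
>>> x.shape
(31, 31)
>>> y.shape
(7, 7)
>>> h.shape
(11, 31)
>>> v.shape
(23, 3)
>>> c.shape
(11, 31)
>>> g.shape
(7,)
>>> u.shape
(11, 11)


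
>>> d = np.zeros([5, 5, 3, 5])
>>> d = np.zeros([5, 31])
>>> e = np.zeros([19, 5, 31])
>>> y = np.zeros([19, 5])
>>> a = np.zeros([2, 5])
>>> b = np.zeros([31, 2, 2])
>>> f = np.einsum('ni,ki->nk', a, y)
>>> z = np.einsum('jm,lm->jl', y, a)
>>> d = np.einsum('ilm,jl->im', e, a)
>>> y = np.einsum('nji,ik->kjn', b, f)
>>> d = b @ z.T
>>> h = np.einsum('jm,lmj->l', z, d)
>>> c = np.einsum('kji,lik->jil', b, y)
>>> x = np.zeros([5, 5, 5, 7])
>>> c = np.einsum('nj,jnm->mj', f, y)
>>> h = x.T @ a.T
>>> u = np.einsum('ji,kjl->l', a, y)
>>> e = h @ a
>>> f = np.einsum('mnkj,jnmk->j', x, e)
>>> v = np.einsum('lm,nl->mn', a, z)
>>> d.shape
(31, 2, 19)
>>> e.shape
(7, 5, 5, 5)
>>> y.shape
(19, 2, 31)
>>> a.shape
(2, 5)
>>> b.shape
(31, 2, 2)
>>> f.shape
(7,)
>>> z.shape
(19, 2)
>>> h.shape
(7, 5, 5, 2)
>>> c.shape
(31, 19)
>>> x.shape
(5, 5, 5, 7)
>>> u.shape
(31,)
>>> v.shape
(5, 19)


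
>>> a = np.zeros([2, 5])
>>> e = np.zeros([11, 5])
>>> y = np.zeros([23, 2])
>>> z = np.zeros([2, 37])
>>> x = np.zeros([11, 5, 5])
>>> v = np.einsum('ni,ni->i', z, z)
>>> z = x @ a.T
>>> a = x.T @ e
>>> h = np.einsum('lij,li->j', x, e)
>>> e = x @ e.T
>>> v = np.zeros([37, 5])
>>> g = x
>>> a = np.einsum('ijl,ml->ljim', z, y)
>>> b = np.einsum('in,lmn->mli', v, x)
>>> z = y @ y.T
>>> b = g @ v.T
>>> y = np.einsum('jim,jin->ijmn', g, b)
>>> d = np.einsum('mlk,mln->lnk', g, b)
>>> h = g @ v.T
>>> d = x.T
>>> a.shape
(2, 5, 11, 23)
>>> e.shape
(11, 5, 11)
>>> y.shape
(5, 11, 5, 37)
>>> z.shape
(23, 23)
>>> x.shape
(11, 5, 5)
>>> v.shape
(37, 5)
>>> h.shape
(11, 5, 37)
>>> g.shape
(11, 5, 5)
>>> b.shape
(11, 5, 37)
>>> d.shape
(5, 5, 11)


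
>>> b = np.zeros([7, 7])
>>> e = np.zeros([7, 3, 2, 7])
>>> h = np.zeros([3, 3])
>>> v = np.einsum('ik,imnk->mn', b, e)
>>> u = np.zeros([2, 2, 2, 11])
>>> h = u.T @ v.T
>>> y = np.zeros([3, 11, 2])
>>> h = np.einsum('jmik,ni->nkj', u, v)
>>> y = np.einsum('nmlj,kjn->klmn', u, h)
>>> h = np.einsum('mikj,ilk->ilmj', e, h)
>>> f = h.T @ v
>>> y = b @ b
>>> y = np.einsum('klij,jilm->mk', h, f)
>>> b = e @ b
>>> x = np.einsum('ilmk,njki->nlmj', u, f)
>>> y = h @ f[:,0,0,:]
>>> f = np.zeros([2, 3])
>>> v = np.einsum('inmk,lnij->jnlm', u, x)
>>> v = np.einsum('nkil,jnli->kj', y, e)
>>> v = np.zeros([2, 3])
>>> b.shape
(7, 3, 2, 7)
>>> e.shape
(7, 3, 2, 7)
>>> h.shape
(3, 11, 7, 7)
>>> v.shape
(2, 3)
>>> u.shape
(2, 2, 2, 11)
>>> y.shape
(3, 11, 7, 2)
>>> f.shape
(2, 3)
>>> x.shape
(7, 2, 2, 7)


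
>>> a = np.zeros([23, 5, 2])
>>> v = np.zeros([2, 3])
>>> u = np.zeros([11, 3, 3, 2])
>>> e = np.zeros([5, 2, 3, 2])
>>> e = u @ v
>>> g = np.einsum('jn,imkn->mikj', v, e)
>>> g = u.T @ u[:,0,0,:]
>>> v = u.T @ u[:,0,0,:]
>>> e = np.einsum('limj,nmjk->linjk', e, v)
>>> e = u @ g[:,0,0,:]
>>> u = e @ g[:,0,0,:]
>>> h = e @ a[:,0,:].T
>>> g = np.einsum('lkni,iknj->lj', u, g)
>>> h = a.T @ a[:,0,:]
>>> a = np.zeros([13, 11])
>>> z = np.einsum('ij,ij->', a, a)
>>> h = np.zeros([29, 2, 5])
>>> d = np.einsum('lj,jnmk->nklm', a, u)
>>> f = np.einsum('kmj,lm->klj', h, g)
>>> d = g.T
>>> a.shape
(13, 11)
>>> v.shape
(2, 3, 3, 2)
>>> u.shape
(11, 3, 3, 2)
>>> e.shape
(11, 3, 3, 2)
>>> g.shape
(11, 2)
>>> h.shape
(29, 2, 5)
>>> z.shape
()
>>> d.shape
(2, 11)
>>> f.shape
(29, 11, 5)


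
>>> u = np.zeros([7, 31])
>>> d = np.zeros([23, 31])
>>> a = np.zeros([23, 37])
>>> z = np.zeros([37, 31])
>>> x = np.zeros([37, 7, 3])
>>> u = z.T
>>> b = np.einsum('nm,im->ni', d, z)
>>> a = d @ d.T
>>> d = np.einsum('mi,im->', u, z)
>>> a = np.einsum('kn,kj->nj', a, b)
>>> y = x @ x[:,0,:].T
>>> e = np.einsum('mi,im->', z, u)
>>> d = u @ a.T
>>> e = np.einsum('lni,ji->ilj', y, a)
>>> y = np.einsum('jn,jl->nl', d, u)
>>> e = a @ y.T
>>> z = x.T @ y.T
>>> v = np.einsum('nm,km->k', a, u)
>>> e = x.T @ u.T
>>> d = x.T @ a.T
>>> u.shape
(31, 37)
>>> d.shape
(3, 7, 23)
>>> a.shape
(23, 37)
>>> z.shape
(3, 7, 23)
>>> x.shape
(37, 7, 3)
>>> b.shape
(23, 37)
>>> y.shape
(23, 37)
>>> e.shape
(3, 7, 31)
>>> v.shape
(31,)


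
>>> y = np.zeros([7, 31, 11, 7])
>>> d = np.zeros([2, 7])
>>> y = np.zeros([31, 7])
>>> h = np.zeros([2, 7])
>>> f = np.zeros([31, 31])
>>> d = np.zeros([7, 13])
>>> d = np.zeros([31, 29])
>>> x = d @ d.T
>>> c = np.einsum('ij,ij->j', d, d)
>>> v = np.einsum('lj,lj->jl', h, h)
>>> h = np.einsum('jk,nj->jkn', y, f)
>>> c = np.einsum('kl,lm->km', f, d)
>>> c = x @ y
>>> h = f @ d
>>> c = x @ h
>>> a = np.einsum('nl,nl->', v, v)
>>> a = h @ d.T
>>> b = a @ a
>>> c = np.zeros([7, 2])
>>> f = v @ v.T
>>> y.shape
(31, 7)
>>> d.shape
(31, 29)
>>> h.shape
(31, 29)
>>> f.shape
(7, 7)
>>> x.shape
(31, 31)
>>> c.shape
(7, 2)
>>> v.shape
(7, 2)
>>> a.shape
(31, 31)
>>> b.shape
(31, 31)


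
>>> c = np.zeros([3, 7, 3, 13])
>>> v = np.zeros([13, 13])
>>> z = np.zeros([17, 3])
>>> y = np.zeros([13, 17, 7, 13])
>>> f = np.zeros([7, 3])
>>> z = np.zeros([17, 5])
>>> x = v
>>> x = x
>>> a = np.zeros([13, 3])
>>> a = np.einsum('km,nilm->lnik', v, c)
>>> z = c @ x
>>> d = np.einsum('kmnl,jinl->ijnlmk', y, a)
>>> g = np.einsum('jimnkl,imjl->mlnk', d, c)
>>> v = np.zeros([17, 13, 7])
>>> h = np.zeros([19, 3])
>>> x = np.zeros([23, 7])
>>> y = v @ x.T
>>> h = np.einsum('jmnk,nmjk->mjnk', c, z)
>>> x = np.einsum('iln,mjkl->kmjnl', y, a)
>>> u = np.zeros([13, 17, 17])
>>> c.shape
(3, 7, 3, 13)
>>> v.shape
(17, 13, 7)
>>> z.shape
(3, 7, 3, 13)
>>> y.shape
(17, 13, 23)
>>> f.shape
(7, 3)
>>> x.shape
(7, 3, 3, 23, 13)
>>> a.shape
(3, 3, 7, 13)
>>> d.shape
(3, 3, 7, 13, 17, 13)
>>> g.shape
(7, 13, 13, 17)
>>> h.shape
(7, 3, 3, 13)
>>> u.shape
(13, 17, 17)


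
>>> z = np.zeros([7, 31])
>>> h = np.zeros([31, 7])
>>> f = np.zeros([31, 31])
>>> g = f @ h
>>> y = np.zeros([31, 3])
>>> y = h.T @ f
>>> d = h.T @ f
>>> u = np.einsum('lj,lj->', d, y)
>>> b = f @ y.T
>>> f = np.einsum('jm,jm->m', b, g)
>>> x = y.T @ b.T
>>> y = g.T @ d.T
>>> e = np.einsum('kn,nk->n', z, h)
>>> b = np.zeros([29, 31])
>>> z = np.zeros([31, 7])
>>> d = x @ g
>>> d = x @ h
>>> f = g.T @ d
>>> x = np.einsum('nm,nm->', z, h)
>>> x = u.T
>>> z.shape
(31, 7)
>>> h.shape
(31, 7)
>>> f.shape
(7, 7)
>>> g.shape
(31, 7)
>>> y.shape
(7, 7)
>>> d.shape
(31, 7)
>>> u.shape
()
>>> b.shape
(29, 31)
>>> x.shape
()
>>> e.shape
(31,)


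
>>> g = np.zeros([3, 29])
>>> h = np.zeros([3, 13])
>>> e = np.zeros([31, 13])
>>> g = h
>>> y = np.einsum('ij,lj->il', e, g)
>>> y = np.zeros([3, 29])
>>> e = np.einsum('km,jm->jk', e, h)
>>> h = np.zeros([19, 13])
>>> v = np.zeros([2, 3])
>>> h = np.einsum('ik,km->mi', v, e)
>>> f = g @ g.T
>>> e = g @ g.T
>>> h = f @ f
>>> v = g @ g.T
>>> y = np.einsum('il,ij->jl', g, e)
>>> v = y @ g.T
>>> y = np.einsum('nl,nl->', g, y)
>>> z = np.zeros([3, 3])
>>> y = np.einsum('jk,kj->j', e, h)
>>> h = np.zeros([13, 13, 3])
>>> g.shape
(3, 13)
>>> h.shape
(13, 13, 3)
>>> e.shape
(3, 3)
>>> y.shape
(3,)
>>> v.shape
(3, 3)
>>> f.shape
(3, 3)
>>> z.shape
(3, 3)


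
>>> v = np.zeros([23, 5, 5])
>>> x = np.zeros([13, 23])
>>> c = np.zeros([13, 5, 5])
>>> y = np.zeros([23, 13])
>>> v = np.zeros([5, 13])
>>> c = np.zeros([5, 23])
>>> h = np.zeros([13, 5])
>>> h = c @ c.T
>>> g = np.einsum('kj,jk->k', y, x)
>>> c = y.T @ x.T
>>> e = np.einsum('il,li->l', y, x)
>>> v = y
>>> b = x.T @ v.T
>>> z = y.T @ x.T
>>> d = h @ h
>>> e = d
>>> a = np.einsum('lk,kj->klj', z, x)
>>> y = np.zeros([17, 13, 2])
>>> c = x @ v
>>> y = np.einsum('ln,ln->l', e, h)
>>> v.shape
(23, 13)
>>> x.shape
(13, 23)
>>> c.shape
(13, 13)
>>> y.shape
(5,)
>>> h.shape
(5, 5)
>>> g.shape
(23,)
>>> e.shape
(5, 5)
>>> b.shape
(23, 23)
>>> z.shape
(13, 13)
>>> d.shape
(5, 5)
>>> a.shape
(13, 13, 23)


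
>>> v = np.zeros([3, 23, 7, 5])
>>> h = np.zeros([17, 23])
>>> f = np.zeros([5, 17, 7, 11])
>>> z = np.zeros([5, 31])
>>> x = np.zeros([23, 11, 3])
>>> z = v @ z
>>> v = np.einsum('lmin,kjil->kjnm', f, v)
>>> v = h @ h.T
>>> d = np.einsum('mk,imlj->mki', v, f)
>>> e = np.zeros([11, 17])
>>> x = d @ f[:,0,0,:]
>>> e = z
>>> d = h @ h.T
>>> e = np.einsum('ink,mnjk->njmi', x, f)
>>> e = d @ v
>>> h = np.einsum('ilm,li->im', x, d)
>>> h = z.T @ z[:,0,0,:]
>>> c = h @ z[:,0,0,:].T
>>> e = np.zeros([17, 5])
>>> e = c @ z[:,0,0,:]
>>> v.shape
(17, 17)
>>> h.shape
(31, 7, 23, 31)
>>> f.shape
(5, 17, 7, 11)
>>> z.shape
(3, 23, 7, 31)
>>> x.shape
(17, 17, 11)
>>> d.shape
(17, 17)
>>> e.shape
(31, 7, 23, 31)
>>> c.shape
(31, 7, 23, 3)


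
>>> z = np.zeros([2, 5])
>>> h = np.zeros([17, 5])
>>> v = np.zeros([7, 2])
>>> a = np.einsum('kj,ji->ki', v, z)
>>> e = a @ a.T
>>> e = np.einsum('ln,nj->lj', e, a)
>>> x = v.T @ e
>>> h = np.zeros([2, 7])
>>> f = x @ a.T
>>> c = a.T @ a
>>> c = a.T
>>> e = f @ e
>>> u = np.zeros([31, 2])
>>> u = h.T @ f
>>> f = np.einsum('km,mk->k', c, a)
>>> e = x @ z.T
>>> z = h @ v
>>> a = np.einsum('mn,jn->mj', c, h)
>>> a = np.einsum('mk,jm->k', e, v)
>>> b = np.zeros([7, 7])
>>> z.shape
(2, 2)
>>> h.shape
(2, 7)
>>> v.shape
(7, 2)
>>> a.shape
(2,)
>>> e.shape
(2, 2)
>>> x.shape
(2, 5)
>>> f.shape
(5,)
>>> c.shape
(5, 7)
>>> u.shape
(7, 7)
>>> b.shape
(7, 7)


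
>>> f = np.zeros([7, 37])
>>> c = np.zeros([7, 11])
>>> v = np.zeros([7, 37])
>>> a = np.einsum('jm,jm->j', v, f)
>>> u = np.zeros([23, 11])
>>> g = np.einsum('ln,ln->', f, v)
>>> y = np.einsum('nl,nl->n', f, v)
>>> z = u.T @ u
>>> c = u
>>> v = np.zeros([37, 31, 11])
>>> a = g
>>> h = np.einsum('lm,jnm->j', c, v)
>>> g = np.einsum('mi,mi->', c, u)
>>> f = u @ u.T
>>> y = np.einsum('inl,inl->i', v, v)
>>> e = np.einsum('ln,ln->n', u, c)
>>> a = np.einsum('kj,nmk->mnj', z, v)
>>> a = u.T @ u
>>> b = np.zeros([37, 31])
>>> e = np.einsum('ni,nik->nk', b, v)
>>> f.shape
(23, 23)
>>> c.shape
(23, 11)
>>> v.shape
(37, 31, 11)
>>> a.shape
(11, 11)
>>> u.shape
(23, 11)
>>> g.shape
()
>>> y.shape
(37,)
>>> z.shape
(11, 11)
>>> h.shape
(37,)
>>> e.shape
(37, 11)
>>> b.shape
(37, 31)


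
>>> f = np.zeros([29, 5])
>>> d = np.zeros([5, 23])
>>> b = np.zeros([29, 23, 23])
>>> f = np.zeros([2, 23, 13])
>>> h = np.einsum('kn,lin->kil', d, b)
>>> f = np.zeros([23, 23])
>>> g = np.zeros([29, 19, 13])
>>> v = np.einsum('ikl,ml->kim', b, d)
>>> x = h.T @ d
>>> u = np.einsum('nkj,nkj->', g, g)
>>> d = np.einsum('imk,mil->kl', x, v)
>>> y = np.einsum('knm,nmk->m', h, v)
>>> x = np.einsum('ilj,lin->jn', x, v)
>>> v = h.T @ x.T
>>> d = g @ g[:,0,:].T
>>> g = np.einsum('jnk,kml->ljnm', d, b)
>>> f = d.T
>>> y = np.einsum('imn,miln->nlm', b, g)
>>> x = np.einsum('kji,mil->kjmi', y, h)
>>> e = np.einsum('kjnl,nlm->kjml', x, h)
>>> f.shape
(29, 19, 29)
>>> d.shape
(29, 19, 29)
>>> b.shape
(29, 23, 23)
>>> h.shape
(5, 23, 29)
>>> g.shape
(23, 29, 19, 23)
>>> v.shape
(29, 23, 23)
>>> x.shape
(23, 19, 5, 23)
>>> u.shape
()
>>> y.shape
(23, 19, 23)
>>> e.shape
(23, 19, 29, 23)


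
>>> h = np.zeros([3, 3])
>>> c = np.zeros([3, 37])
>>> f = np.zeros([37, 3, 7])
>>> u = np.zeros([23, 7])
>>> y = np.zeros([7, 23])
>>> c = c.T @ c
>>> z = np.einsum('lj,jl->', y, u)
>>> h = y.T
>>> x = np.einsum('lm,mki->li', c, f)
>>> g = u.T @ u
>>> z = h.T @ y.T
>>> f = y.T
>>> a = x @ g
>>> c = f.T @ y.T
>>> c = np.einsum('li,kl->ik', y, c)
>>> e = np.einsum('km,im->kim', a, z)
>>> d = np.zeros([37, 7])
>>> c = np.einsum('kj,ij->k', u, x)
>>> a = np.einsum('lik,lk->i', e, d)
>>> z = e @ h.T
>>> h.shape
(23, 7)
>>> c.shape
(23,)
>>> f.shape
(23, 7)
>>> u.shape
(23, 7)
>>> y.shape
(7, 23)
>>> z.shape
(37, 7, 23)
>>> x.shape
(37, 7)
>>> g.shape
(7, 7)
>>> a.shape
(7,)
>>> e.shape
(37, 7, 7)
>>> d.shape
(37, 7)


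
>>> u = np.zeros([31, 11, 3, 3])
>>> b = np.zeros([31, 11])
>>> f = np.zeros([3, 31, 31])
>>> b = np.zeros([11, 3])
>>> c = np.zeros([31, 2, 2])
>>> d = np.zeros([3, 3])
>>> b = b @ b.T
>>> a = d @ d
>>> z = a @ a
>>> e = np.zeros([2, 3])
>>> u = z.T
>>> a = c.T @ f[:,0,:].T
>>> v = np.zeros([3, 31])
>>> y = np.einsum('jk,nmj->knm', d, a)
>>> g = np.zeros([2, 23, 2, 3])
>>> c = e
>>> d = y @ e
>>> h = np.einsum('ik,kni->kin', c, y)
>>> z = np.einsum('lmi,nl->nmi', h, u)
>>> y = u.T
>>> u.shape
(3, 3)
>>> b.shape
(11, 11)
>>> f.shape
(3, 31, 31)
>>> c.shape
(2, 3)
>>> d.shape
(3, 2, 3)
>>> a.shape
(2, 2, 3)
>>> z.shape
(3, 2, 2)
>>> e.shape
(2, 3)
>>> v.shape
(3, 31)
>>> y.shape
(3, 3)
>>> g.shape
(2, 23, 2, 3)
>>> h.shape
(3, 2, 2)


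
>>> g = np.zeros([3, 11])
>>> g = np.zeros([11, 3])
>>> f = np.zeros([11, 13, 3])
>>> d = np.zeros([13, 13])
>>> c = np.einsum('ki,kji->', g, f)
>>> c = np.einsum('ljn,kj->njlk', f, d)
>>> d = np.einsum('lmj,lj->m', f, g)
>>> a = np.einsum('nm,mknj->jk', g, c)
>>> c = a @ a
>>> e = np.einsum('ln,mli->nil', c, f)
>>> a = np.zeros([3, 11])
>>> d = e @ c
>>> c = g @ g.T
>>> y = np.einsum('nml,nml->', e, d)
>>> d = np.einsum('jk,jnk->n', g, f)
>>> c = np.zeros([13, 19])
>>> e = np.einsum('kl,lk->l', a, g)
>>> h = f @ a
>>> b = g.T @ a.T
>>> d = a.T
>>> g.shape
(11, 3)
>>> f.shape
(11, 13, 3)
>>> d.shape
(11, 3)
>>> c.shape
(13, 19)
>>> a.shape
(3, 11)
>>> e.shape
(11,)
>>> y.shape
()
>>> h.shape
(11, 13, 11)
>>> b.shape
(3, 3)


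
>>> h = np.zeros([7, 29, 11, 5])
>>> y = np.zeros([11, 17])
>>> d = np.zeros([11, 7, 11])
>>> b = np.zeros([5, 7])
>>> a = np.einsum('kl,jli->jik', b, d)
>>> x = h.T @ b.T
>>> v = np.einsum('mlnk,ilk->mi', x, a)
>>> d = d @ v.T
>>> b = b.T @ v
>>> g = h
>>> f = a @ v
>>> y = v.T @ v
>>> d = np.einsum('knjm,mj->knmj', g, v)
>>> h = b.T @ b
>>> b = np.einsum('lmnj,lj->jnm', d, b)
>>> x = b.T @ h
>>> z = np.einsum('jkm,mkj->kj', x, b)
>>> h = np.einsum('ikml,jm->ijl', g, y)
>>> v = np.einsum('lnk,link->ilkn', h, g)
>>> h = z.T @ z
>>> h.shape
(29, 29)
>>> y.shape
(11, 11)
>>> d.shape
(7, 29, 5, 11)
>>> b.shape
(11, 5, 29)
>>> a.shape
(11, 11, 5)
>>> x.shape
(29, 5, 11)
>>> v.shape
(29, 7, 5, 11)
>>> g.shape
(7, 29, 11, 5)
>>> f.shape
(11, 11, 11)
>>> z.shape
(5, 29)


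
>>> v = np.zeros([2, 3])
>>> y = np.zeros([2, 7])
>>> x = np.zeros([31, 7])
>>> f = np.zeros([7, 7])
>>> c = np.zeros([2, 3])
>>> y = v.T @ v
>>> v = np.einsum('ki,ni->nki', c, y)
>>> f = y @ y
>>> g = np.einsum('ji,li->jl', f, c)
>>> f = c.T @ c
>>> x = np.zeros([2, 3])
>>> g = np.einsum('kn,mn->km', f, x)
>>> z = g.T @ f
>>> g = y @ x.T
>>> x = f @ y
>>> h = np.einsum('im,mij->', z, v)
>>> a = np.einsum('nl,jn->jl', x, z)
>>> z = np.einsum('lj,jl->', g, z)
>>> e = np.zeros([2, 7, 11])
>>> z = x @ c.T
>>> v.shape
(3, 2, 3)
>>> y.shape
(3, 3)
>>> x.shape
(3, 3)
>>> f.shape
(3, 3)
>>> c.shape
(2, 3)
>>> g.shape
(3, 2)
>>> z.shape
(3, 2)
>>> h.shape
()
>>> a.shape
(2, 3)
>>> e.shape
(2, 7, 11)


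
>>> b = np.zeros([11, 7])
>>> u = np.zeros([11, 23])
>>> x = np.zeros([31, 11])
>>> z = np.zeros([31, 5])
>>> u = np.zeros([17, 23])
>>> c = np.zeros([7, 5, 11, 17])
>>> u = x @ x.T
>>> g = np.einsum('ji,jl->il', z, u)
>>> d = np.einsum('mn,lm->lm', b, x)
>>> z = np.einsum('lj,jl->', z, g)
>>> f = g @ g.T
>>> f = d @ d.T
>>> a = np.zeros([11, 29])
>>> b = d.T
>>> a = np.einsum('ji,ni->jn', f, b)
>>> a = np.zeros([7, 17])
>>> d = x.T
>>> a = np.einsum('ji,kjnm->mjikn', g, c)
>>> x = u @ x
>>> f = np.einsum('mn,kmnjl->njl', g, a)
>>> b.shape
(11, 31)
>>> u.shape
(31, 31)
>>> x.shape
(31, 11)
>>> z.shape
()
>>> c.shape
(7, 5, 11, 17)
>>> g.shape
(5, 31)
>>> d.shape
(11, 31)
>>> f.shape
(31, 7, 11)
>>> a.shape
(17, 5, 31, 7, 11)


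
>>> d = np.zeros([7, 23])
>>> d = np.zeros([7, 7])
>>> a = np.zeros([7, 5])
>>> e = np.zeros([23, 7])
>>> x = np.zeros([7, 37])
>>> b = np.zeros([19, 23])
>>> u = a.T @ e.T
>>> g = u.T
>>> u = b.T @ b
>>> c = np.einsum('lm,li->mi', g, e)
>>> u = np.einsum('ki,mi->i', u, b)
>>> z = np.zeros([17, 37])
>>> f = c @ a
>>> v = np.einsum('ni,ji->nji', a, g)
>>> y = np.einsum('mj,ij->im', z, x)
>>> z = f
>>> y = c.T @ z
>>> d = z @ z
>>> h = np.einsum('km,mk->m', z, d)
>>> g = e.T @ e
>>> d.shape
(5, 5)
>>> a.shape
(7, 5)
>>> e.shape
(23, 7)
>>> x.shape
(7, 37)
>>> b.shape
(19, 23)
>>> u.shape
(23,)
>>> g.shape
(7, 7)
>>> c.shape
(5, 7)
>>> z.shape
(5, 5)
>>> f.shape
(5, 5)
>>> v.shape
(7, 23, 5)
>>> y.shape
(7, 5)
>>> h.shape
(5,)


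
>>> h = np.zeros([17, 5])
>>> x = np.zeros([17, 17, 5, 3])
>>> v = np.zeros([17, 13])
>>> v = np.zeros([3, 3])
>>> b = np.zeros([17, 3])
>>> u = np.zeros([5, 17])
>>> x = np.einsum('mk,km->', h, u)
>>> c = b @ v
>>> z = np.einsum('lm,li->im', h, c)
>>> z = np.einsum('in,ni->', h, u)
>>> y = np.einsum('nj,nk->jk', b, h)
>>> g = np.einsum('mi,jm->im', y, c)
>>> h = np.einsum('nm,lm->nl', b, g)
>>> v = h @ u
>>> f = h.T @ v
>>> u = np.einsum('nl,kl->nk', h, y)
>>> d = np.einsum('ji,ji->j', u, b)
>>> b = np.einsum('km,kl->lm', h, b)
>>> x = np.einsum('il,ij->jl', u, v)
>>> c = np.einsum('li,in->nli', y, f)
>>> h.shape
(17, 5)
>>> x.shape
(17, 3)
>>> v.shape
(17, 17)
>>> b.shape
(3, 5)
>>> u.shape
(17, 3)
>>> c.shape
(17, 3, 5)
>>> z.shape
()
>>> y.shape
(3, 5)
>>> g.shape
(5, 3)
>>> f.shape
(5, 17)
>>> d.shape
(17,)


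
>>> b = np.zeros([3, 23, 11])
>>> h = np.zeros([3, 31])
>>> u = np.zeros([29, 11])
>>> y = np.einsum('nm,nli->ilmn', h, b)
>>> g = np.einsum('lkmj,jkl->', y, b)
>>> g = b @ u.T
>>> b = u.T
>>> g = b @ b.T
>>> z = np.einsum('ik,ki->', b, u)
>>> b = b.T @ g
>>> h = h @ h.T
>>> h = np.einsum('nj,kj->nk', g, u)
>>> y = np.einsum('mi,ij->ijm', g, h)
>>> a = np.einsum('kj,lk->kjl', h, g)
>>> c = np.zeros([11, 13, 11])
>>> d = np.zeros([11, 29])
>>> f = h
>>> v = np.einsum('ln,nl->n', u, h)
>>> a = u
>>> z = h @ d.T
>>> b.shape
(29, 11)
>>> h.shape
(11, 29)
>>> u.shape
(29, 11)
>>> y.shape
(11, 29, 11)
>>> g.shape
(11, 11)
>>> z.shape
(11, 11)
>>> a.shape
(29, 11)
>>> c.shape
(11, 13, 11)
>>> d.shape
(11, 29)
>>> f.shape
(11, 29)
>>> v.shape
(11,)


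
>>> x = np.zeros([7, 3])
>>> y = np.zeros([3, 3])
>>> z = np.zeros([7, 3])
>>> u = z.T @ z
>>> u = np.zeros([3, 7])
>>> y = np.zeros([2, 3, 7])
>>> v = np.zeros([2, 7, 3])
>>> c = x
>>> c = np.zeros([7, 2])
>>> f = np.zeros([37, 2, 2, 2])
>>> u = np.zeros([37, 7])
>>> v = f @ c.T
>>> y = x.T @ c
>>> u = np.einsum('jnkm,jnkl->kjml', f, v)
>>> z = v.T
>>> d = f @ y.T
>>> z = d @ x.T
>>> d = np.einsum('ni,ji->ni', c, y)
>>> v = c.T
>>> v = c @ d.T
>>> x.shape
(7, 3)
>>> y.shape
(3, 2)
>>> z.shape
(37, 2, 2, 7)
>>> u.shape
(2, 37, 2, 7)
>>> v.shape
(7, 7)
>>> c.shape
(7, 2)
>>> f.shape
(37, 2, 2, 2)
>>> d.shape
(7, 2)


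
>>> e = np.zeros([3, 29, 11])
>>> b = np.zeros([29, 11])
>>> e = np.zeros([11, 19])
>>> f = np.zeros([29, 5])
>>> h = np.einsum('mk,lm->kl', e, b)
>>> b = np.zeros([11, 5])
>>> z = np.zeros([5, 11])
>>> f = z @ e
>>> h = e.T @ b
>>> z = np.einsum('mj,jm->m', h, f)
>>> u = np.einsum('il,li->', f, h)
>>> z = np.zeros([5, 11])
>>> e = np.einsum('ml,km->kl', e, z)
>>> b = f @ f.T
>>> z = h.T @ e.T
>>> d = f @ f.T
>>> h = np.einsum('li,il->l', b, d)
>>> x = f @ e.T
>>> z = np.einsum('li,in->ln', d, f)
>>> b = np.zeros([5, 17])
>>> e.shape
(5, 19)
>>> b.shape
(5, 17)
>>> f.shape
(5, 19)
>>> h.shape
(5,)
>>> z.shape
(5, 19)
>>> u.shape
()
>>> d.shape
(5, 5)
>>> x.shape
(5, 5)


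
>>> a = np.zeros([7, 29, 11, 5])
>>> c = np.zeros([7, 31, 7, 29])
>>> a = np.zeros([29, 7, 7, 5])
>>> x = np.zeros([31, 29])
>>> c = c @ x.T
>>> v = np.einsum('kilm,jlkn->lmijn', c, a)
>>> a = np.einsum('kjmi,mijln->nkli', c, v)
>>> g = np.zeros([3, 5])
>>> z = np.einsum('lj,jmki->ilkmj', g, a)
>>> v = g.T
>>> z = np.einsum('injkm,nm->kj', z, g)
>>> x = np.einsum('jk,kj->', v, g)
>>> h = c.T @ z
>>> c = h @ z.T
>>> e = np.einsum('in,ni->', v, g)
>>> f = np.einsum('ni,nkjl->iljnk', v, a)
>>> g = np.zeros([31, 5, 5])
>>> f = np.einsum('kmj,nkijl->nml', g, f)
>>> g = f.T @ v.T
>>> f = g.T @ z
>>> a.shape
(5, 7, 29, 31)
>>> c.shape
(31, 7, 31, 7)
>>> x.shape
()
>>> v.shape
(5, 3)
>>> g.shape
(7, 5, 5)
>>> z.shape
(7, 29)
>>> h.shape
(31, 7, 31, 29)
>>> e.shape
()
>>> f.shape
(5, 5, 29)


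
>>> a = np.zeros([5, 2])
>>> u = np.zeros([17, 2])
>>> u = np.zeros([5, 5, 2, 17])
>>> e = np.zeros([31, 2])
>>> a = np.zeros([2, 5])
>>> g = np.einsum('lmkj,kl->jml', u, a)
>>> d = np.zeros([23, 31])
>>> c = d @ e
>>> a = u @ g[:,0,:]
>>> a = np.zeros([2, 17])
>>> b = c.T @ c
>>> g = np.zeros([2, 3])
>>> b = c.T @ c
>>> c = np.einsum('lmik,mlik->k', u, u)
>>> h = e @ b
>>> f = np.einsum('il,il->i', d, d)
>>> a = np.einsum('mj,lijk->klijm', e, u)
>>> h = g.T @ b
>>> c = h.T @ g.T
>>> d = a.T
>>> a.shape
(17, 5, 5, 2, 31)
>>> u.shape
(5, 5, 2, 17)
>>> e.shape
(31, 2)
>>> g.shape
(2, 3)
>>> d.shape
(31, 2, 5, 5, 17)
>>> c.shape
(2, 2)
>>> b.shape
(2, 2)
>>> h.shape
(3, 2)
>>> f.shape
(23,)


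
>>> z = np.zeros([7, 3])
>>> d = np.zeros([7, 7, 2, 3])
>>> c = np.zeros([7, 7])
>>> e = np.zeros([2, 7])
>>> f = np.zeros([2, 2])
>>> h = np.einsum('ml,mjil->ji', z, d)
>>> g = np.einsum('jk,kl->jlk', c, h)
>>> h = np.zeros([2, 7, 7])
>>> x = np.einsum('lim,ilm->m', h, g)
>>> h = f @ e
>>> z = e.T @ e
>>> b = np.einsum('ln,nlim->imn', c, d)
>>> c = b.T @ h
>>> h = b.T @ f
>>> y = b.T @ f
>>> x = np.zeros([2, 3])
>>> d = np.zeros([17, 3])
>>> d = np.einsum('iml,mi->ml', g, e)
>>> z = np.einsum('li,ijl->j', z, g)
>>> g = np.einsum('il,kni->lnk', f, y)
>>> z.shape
(2,)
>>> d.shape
(2, 7)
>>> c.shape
(7, 3, 7)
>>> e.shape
(2, 7)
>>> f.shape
(2, 2)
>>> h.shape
(7, 3, 2)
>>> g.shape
(2, 3, 7)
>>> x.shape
(2, 3)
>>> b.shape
(2, 3, 7)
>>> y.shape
(7, 3, 2)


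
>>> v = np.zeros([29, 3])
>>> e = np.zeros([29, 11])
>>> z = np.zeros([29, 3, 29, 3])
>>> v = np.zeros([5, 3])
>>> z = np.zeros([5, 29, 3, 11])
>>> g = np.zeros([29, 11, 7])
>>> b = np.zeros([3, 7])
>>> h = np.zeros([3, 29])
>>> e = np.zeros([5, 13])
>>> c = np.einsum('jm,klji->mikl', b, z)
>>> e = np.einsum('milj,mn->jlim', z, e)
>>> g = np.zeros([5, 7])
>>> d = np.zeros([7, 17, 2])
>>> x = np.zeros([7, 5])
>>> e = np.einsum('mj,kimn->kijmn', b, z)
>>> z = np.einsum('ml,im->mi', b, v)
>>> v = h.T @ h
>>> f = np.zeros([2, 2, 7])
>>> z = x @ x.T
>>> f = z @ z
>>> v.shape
(29, 29)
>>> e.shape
(5, 29, 7, 3, 11)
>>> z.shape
(7, 7)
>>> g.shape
(5, 7)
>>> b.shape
(3, 7)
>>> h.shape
(3, 29)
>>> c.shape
(7, 11, 5, 29)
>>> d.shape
(7, 17, 2)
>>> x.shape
(7, 5)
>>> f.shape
(7, 7)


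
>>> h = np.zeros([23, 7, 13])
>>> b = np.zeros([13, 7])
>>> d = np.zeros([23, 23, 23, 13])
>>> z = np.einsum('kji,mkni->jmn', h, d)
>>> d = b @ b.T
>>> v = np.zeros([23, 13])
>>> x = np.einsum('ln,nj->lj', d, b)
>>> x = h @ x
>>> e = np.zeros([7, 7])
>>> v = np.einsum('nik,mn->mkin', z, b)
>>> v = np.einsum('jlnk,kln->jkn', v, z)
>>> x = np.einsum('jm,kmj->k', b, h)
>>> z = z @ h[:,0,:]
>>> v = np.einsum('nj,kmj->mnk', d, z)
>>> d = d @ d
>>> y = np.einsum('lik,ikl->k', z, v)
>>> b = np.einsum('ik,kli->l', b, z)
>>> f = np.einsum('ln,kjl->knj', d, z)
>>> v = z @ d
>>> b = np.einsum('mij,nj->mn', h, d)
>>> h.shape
(23, 7, 13)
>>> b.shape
(23, 13)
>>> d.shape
(13, 13)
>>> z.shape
(7, 23, 13)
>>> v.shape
(7, 23, 13)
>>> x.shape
(23,)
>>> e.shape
(7, 7)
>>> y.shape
(13,)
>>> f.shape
(7, 13, 23)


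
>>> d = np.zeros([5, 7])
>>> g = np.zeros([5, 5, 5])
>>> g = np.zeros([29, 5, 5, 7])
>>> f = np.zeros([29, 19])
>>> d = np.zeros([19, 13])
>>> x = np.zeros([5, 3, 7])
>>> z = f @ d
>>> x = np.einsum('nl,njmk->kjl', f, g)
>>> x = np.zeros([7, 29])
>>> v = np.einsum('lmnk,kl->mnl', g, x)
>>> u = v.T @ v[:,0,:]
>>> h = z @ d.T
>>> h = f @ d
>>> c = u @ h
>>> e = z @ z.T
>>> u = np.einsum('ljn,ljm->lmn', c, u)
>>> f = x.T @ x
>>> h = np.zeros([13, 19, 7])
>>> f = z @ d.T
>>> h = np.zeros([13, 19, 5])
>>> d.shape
(19, 13)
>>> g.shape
(29, 5, 5, 7)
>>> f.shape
(29, 19)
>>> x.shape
(7, 29)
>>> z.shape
(29, 13)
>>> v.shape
(5, 5, 29)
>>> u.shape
(29, 29, 13)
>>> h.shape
(13, 19, 5)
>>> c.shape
(29, 5, 13)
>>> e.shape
(29, 29)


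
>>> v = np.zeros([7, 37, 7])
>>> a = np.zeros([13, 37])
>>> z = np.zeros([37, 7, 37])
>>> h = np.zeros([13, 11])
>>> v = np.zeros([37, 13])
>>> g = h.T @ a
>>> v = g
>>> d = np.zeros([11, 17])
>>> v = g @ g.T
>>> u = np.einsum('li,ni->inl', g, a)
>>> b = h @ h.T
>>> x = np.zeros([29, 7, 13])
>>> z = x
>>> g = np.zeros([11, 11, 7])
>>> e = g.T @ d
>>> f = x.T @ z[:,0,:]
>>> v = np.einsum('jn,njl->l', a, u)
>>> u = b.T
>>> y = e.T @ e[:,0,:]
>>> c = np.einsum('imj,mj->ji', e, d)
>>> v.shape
(11,)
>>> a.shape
(13, 37)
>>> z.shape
(29, 7, 13)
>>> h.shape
(13, 11)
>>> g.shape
(11, 11, 7)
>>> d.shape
(11, 17)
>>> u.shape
(13, 13)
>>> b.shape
(13, 13)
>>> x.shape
(29, 7, 13)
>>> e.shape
(7, 11, 17)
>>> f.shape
(13, 7, 13)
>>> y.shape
(17, 11, 17)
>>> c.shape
(17, 7)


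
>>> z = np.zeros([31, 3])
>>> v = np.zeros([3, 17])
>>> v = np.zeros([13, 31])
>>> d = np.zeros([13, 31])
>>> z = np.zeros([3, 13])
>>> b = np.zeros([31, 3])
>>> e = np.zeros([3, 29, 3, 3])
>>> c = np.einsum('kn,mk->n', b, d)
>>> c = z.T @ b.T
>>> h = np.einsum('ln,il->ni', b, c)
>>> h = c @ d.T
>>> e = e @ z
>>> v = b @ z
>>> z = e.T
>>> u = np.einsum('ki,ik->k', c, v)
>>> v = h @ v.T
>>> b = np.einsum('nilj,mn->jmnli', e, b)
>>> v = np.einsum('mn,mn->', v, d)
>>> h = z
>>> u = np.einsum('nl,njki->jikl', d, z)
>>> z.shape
(13, 3, 29, 3)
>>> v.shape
()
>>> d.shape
(13, 31)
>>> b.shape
(13, 31, 3, 3, 29)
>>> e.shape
(3, 29, 3, 13)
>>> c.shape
(13, 31)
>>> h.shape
(13, 3, 29, 3)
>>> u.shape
(3, 3, 29, 31)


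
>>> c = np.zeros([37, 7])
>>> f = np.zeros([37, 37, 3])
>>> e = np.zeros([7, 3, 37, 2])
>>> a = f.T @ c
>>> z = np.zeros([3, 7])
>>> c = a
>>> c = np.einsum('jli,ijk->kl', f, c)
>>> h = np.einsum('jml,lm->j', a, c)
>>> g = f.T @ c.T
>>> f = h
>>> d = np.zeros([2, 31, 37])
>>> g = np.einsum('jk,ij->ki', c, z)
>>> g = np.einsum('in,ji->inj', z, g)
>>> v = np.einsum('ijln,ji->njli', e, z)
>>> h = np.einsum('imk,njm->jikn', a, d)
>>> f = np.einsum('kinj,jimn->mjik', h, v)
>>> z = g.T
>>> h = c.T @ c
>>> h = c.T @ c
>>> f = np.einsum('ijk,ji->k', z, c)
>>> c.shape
(7, 37)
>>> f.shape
(3,)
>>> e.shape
(7, 3, 37, 2)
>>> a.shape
(3, 37, 7)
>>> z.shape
(37, 7, 3)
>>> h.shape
(37, 37)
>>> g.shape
(3, 7, 37)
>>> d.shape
(2, 31, 37)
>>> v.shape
(2, 3, 37, 7)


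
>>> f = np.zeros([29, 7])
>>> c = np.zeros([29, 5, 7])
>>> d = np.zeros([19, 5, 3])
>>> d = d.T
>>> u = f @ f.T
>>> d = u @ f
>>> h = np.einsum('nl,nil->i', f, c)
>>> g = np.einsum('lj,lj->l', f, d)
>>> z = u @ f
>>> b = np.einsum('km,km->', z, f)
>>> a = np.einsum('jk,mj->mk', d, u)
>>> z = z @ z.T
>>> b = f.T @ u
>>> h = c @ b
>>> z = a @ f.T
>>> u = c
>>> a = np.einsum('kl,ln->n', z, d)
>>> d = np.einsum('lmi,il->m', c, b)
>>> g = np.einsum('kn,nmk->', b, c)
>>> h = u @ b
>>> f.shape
(29, 7)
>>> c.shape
(29, 5, 7)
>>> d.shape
(5,)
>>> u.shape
(29, 5, 7)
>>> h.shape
(29, 5, 29)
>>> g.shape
()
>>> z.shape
(29, 29)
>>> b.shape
(7, 29)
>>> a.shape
(7,)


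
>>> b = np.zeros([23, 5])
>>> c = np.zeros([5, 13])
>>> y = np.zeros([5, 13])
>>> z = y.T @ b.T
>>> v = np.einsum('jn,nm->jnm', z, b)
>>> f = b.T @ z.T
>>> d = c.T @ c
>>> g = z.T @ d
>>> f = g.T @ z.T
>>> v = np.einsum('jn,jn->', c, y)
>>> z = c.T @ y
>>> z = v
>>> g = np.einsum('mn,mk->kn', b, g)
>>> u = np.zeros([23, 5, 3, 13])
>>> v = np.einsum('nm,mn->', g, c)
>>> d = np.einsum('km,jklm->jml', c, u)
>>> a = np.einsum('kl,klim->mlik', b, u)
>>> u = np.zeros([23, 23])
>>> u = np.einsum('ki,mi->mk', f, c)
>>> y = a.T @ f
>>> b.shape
(23, 5)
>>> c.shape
(5, 13)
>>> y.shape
(23, 3, 5, 13)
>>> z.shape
()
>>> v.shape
()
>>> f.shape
(13, 13)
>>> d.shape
(23, 13, 3)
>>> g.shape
(13, 5)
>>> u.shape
(5, 13)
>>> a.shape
(13, 5, 3, 23)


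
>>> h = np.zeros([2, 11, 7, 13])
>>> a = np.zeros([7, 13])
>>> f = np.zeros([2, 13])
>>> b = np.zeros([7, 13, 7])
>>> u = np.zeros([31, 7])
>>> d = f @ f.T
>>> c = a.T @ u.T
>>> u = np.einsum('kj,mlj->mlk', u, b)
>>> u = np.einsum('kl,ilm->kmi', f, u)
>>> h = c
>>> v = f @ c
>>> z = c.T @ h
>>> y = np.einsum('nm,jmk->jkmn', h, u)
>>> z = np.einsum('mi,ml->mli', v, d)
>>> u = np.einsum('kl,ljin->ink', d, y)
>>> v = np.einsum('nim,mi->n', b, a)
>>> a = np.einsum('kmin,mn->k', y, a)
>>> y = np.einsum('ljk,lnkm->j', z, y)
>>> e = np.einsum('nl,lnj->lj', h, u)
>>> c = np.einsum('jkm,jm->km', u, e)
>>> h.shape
(13, 31)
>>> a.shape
(2,)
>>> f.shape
(2, 13)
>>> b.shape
(7, 13, 7)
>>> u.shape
(31, 13, 2)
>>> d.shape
(2, 2)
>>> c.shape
(13, 2)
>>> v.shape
(7,)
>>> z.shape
(2, 2, 31)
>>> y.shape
(2,)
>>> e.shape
(31, 2)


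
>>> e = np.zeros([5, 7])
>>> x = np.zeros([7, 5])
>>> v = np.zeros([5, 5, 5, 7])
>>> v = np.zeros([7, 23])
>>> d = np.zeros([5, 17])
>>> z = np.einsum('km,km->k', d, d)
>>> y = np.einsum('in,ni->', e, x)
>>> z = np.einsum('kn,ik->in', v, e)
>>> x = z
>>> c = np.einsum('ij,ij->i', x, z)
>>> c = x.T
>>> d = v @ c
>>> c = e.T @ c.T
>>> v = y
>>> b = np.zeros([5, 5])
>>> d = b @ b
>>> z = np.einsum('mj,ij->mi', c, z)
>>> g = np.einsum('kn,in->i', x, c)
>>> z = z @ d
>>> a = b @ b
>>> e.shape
(5, 7)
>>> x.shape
(5, 23)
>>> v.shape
()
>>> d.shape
(5, 5)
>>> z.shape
(7, 5)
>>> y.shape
()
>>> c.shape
(7, 23)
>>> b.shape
(5, 5)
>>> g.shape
(7,)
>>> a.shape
(5, 5)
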